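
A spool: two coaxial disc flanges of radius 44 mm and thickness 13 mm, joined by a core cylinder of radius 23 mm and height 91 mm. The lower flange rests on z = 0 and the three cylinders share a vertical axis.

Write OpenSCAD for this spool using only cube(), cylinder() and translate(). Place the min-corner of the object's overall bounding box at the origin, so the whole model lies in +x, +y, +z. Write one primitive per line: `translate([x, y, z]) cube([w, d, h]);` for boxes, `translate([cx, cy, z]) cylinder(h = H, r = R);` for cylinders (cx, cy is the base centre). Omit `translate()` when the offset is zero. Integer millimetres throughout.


translate([44, 44, 0]) cylinder(h = 13, r = 44);
translate([44, 44, 13]) cylinder(h = 91, r = 23);
translate([44, 44, 104]) cylinder(h = 13, r = 44);


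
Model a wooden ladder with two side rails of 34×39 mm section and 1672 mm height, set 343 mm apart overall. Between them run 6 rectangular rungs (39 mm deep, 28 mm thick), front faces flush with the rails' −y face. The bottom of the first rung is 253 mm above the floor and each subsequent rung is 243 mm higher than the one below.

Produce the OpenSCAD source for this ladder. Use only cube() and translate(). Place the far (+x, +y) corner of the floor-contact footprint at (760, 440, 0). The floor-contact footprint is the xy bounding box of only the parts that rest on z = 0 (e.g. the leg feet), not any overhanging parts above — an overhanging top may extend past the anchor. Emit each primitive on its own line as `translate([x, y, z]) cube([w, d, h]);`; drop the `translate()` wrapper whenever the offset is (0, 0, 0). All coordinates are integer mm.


// rung span = 343 - 2*34 = 275
// rung[k] z = 253 + k*243
translate([417, 401, 0]) cube([34, 39, 1672]);
translate([726, 401, 0]) cube([34, 39, 1672]);
translate([451, 401, 253]) cube([275, 39, 28]);
translate([451, 401, 496]) cube([275, 39, 28]);
translate([451, 401, 739]) cube([275, 39, 28]);
translate([451, 401, 982]) cube([275, 39, 28]);
translate([451, 401, 1225]) cube([275, 39, 28]);
translate([451, 401, 1468]) cube([275, 39, 28]);


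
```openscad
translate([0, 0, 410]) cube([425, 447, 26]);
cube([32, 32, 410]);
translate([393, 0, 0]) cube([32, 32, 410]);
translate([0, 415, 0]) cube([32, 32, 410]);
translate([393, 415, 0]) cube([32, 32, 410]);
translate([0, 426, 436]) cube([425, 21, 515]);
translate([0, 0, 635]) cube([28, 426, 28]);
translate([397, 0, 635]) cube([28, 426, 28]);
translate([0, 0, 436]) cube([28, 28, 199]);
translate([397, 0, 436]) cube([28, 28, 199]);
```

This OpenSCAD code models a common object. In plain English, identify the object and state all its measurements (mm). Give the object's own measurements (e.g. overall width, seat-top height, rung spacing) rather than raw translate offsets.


A chair. The seat is a 425×447×26 mm slab with its top at z = 436 mm, on four 32×32 mm corner legs (flush with the seat edges, standing on z = 0). A flat backrest 21 mm thick, 515 mm tall, spans the full seat width and rises from the seat top along its +y edge, rear face flush with the rear of the seat. Two armrests of 28×28 mm section run along each side from the seat's front edge to the front of the backrest, top faces 227 mm above the seat top and outer faces flush with the seat's x-edges; a 28×28 mm post under the front of each armrest stands on the seat at the front corner.


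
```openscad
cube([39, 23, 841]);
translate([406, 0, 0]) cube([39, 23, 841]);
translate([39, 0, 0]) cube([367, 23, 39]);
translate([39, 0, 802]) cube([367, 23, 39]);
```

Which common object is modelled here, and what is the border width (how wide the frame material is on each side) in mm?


A picture frame. The border width is 39 mm.

Four thin pieces enclosing a rectangular opening — a picture frame. The two full-height stiles are 841 mm tall; the top rail sits at z = 802 and is 39 mm tall, so the border above the opening is 841 − 802 = 39 mm, matching the stile x-width.


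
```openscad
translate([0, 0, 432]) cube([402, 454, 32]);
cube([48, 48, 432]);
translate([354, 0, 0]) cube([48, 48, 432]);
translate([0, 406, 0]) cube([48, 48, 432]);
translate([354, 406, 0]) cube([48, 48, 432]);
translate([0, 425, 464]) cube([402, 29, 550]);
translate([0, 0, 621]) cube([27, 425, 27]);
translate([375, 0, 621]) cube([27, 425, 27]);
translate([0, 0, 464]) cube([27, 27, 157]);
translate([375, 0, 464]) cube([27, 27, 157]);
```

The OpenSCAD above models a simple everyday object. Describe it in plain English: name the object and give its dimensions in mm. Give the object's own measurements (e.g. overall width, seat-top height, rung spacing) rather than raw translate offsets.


A chair. The seat is a 402×454×32 mm slab with its top at z = 464 mm, on four 48×48 mm corner legs (flush with the seat edges, standing on z = 0). A flat backrest 29 mm thick, 550 mm tall, spans the full seat width and rises from the seat top along its +y edge, rear face flush with the rear of the seat. Two armrests of 27×27 mm section run along each side from the seat's front edge to the front of the backrest, top faces 184 mm above the seat top and outer faces flush with the seat's x-edges; a 27×27 mm post under the front of each armrest stands on the seat at the front corner.


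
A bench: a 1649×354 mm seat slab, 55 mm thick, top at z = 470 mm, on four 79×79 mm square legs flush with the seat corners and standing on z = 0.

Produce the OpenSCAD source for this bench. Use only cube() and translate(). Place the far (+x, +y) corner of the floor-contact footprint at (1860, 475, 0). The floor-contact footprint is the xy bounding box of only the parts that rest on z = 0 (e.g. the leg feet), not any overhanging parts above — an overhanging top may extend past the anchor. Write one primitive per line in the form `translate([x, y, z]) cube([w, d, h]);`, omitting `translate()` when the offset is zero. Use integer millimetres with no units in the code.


translate([211, 121, 415]) cube([1649, 354, 55]);
translate([211, 121, 0]) cube([79, 79, 415]);
translate([211, 396, 0]) cube([79, 79, 415]);
translate([1781, 121, 0]) cube([79, 79, 415]);
translate([1781, 396, 0]) cube([79, 79, 415]);


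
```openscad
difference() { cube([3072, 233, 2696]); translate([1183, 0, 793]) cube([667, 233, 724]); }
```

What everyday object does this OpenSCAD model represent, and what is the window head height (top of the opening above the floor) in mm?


A wall with a window opening. The window head height is 1517 mm.

A wall with a rectangular opening subtracted — a window. Sill at z = 793, opening 724 mm tall, so the head is at 793 + 724 = 1517 mm.


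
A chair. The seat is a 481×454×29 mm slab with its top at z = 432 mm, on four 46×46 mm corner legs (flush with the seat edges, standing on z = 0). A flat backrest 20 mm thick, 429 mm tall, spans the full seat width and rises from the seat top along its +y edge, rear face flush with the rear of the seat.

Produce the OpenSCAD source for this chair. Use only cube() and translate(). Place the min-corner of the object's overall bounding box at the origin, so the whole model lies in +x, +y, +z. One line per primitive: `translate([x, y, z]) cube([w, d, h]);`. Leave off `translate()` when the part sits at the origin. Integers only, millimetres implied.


translate([0, 0, 403]) cube([481, 454, 29]);
cube([46, 46, 403]);
translate([435, 0, 0]) cube([46, 46, 403]);
translate([0, 408, 0]) cube([46, 46, 403]);
translate([435, 408, 0]) cube([46, 46, 403]);
translate([0, 434, 432]) cube([481, 20, 429]);


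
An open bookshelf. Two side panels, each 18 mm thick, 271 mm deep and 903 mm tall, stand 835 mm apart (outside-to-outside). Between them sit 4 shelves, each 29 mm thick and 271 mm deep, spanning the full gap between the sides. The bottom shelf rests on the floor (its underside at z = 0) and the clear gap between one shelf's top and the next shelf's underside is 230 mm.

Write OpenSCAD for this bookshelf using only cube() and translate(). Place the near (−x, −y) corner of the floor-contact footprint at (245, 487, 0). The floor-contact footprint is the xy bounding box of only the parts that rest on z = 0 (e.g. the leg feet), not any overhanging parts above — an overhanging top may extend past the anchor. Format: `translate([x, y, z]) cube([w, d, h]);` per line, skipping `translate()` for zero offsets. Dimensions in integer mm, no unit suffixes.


translate([245, 487, 0]) cube([18, 271, 903]);
translate([1062, 487, 0]) cube([18, 271, 903]);
translate([263, 487, 0]) cube([799, 271, 29]);
translate([263, 487, 259]) cube([799, 271, 29]);
translate([263, 487, 518]) cube([799, 271, 29]);
translate([263, 487, 777]) cube([799, 271, 29]);


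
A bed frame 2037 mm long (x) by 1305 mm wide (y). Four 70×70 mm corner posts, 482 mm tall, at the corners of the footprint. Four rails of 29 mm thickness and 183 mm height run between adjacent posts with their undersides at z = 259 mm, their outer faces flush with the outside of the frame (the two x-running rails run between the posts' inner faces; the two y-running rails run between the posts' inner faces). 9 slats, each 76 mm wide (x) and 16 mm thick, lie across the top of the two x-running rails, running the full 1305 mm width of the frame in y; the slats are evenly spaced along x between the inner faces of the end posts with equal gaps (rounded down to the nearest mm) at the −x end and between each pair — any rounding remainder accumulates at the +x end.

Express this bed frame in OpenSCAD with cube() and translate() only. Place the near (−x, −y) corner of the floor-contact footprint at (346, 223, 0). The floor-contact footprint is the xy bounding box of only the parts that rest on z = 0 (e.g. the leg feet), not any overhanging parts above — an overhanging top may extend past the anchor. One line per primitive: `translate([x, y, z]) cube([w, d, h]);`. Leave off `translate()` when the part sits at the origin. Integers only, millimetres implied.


// slat z = rail_z + rail_h = 259 + 183 = 442
// slat gap = ⌊(1897 − 9·76) / 10⌋ = 121
translate([346, 223, 0]) cube([70, 70, 482]);
translate([346, 1458, 0]) cube([70, 70, 482]);
translate([2313, 223, 0]) cube([70, 70, 482]);
translate([2313, 1458, 0]) cube([70, 70, 482]);
translate([416, 223, 259]) cube([1897, 29, 183]);
translate([416, 1499, 259]) cube([1897, 29, 183]);
translate([346, 293, 259]) cube([29, 1165, 183]);
translate([2354, 293, 259]) cube([29, 1165, 183]);
translate([537, 223, 442]) cube([76, 1305, 16]);
translate([734, 223, 442]) cube([76, 1305, 16]);
translate([931, 223, 442]) cube([76, 1305, 16]);
translate([1128, 223, 442]) cube([76, 1305, 16]);
translate([1325, 223, 442]) cube([76, 1305, 16]);
translate([1522, 223, 442]) cube([76, 1305, 16]);
translate([1719, 223, 442]) cube([76, 1305, 16]);
translate([1916, 223, 442]) cube([76, 1305, 16]);
translate([2113, 223, 442]) cube([76, 1305, 16]);


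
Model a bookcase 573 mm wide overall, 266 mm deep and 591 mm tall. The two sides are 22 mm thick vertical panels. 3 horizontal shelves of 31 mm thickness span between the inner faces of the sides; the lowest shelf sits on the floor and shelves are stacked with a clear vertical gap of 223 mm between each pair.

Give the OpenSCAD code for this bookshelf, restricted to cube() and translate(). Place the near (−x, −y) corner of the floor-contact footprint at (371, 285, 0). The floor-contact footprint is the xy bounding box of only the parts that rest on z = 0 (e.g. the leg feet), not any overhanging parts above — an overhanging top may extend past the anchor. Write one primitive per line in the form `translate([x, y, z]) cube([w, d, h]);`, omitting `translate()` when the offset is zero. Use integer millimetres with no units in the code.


translate([371, 285, 0]) cube([22, 266, 591]);
translate([922, 285, 0]) cube([22, 266, 591]);
translate([393, 285, 0]) cube([529, 266, 31]);
translate([393, 285, 254]) cube([529, 266, 31]);
translate([393, 285, 508]) cube([529, 266, 31]);


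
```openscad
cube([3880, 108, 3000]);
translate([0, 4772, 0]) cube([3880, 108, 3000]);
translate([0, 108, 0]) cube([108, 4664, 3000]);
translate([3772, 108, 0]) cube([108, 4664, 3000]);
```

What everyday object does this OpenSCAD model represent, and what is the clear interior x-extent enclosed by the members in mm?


A house (or room) frame. The interior width is 3664 mm.

Four 3000 mm walls enclosing a rectangle with no floor or roof — a room or house frame. Outside width is 3880 mm and wall thickness is 108 mm, so the interior width is 3880 − 2 × 108 = 3664 mm.


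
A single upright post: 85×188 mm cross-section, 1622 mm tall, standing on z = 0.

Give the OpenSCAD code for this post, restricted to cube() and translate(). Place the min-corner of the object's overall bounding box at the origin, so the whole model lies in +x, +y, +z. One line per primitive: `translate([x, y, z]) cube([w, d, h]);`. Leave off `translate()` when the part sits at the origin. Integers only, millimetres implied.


cube([85, 188, 1622]);


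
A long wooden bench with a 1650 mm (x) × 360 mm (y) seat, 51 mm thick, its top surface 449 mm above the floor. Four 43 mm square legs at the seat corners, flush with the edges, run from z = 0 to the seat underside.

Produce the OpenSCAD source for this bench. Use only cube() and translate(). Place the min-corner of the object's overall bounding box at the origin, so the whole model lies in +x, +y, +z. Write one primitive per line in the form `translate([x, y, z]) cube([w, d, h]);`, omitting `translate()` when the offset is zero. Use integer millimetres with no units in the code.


// leg_h = 449 − 51 = 398
translate([0, 0, 398]) cube([1650, 360, 51]);
cube([43, 43, 398]);
translate([0, 317, 0]) cube([43, 43, 398]);
translate([1607, 0, 0]) cube([43, 43, 398]);
translate([1607, 317, 0]) cube([43, 43, 398]);


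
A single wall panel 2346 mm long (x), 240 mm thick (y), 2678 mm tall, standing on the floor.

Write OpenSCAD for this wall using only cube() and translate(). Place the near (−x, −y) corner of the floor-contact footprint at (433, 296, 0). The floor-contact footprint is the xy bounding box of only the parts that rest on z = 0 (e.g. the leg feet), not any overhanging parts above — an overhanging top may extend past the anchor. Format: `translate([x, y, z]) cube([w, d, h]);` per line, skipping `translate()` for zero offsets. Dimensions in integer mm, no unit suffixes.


translate([433, 296, 0]) cube([2346, 240, 2678]);


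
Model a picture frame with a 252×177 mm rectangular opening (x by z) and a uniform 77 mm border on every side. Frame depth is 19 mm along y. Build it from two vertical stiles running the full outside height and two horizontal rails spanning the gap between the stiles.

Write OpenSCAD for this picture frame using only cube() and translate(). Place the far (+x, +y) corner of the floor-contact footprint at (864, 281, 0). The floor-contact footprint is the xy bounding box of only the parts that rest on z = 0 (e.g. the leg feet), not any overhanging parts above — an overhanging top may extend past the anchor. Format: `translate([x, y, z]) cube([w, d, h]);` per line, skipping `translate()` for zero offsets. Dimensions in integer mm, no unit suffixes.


translate([458, 262, 0]) cube([77, 19, 331]);
translate([787, 262, 0]) cube([77, 19, 331]);
translate([535, 262, 0]) cube([252, 19, 77]);
translate([535, 262, 254]) cube([252, 19, 77]);


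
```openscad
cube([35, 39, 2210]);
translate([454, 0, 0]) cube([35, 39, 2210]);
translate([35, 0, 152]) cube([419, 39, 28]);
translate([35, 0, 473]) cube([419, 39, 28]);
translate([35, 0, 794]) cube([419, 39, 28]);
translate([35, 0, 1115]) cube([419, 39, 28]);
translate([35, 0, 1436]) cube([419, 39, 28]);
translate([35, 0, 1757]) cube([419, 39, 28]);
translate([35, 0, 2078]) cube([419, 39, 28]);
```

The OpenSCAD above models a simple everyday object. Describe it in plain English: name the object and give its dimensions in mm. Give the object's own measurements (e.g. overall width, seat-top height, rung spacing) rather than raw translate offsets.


A straight ladder. Two 35×39 mm vertical rails, 2210 mm tall, stand 489 mm apart (outside-to-outside) with their front faces coplanar on the −y side. 7 rungs, each 39 mm deep and 28 mm tall, span between the inner faces of the rails, front faces flush with the rails. The lowest rung's underside is at z = 152 mm and rungs are spaced 321 mm apart (underside to underside).


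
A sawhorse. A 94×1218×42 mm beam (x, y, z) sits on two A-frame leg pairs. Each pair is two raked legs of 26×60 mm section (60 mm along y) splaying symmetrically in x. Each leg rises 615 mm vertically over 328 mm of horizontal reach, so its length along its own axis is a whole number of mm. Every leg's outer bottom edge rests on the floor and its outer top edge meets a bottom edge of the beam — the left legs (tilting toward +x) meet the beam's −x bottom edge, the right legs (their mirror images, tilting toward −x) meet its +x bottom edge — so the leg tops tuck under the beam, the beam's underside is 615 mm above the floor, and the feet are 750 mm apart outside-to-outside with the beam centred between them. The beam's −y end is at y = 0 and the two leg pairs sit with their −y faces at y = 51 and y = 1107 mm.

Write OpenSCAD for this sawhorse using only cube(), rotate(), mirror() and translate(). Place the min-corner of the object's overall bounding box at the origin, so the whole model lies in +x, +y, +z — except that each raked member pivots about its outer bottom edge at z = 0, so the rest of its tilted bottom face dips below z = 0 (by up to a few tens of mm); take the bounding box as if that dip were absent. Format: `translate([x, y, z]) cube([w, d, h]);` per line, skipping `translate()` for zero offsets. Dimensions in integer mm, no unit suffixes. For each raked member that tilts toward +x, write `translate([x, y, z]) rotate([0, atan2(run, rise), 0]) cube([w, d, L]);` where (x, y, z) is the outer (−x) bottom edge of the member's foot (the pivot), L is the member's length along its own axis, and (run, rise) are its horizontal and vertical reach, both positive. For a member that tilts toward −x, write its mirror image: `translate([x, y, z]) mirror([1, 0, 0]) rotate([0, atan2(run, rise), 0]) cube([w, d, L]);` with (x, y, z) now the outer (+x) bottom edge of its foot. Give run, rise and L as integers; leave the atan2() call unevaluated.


translate([328, 0, 615]) cube([94, 1218, 42]);
translate([0, 51, 0]) rotate([0, atan2(328, 615), 0]) cube([26, 60, 697]);
translate([750, 51, 0]) mirror([1, 0, 0]) rotate([0, atan2(328, 615), 0]) cube([26, 60, 697]);
translate([0, 1107, 0]) rotate([0, atan2(328, 615), 0]) cube([26, 60, 697]);
translate([750, 1107, 0]) mirror([1, 0, 0]) rotate([0, atan2(328, 615), 0]) cube([26, 60, 697]);


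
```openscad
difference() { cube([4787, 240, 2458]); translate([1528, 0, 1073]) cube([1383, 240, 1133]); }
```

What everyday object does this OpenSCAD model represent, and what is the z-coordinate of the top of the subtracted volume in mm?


A wall with a window opening. The window head height is 2206 mm.

A wall with a rectangular opening subtracted — a window. Sill at z = 1073, opening 1133 mm tall, so the head is at 1073 + 1133 = 2206 mm.


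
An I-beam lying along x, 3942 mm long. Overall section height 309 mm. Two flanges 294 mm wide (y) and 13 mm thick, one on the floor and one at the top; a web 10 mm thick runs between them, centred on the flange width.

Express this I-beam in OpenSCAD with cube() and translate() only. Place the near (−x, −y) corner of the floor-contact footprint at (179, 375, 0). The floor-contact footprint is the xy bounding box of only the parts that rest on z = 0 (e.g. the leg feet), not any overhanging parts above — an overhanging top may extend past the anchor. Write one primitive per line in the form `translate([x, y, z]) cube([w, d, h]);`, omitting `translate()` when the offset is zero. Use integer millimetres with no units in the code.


translate([179, 375, 0]) cube([3942, 294, 13]);
translate([179, 517, 13]) cube([3942, 10, 283]);
translate([179, 375, 296]) cube([3942, 294, 13]);


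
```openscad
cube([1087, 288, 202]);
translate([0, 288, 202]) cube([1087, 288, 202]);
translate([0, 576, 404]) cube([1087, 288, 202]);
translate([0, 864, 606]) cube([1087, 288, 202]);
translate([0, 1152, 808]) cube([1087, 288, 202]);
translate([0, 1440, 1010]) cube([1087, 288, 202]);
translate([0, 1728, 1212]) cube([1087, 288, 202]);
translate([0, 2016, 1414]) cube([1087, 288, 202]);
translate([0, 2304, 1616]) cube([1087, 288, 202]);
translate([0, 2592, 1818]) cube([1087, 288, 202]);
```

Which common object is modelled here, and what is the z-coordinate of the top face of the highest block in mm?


A staircase. The total rise is 2020 mm.

10 identical blocks, each offset up and back from the previous — a staircase. Each step is 202 mm tall and there are 10 of them, so the total rise is 10 × 202 = 2020 mm.


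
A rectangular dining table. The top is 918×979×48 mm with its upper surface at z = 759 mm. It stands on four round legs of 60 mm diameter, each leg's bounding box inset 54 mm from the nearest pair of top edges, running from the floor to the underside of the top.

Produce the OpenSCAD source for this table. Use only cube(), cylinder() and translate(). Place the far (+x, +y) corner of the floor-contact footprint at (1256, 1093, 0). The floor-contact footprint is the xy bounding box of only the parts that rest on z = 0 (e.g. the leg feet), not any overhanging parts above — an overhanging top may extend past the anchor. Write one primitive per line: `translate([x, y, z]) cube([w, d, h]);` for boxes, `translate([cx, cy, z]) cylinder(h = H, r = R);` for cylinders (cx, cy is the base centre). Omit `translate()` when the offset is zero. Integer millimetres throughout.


translate([392, 168, 711]) cube([918, 979, 48]);
translate([476, 252, 0]) cylinder(h = 711, r = 30);
translate([1226, 252, 0]) cylinder(h = 711, r = 30);
translate([476, 1063, 0]) cylinder(h = 711, r = 30);
translate([1226, 1063, 0]) cylinder(h = 711, r = 30);


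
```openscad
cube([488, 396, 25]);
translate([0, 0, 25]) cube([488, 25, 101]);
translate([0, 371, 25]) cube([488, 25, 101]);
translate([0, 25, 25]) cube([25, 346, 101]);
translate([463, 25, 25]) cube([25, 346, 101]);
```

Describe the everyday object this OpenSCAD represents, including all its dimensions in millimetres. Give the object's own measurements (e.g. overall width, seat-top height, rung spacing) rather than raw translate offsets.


An open-topped rectangular box: outside dimensions 488×396×126 mm, with a uniform wall and base thickness of 25 mm. The base is a full 488×396 slab on the floor; four walls sit on top of the base. The front and back walls (the −y and +y sides) span the full width; the two side walls fit between them.


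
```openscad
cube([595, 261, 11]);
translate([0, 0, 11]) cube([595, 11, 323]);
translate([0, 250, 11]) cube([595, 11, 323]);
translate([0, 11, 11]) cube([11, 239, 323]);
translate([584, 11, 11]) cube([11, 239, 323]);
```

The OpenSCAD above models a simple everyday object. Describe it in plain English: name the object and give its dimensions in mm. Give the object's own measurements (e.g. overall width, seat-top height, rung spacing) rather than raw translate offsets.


An open-topped rectangular box: outside dimensions 595×261×334 mm, with a uniform wall and base thickness of 11 mm. The base is a full 595×261 slab on the floor; four walls sit on top of the base. The front and back walls (the −y and +y sides) span the full width; the two side walls fit between them.


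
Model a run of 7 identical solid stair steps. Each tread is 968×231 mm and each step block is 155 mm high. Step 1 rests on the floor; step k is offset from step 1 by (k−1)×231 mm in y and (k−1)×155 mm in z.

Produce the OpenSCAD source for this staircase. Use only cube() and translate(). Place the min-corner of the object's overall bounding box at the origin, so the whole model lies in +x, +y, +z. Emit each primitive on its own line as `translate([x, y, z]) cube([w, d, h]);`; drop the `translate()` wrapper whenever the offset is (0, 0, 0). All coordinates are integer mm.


cube([968, 231, 155]);
translate([0, 231, 155]) cube([968, 231, 155]);
translate([0, 462, 310]) cube([968, 231, 155]);
translate([0, 693, 465]) cube([968, 231, 155]);
translate([0, 924, 620]) cube([968, 231, 155]);
translate([0, 1155, 775]) cube([968, 231, 155]);
translate([0, 1386, 930]) cube([968, 231, 155]);


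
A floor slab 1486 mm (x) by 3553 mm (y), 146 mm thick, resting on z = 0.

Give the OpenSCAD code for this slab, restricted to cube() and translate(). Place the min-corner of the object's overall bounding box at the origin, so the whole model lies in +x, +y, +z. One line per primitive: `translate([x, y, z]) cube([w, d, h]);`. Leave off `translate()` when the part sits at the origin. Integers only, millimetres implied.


cube([1486, 3553, 146]);


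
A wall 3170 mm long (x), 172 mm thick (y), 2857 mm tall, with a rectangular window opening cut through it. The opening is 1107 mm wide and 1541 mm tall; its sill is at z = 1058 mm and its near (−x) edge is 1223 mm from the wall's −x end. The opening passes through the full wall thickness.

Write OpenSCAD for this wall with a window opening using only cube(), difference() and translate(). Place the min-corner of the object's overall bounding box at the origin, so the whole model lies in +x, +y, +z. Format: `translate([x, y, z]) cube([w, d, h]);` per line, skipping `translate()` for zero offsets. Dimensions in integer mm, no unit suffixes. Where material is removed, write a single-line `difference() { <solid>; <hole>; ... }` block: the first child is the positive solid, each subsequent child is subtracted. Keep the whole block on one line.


difference() { cube([3170, 172, 2857]); translate([1223, 0, 1058]) cube([1107, 172, 1541]); }


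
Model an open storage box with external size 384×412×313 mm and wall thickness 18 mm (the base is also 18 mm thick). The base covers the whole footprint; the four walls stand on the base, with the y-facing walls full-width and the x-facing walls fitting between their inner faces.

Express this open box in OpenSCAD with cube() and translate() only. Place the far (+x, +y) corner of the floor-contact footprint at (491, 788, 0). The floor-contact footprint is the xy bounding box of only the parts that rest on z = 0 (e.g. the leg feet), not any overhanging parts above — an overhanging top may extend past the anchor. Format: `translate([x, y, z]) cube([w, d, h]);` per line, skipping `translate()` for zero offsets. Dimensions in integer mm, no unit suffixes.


translate([107, 376, 0]) cube([384, 412, 18]);
translate([107, 376, 18]) cube([384, 18, 295]);
translate([107, 770, 18]) cube([384, 18, 295]);
translate([107, 394, 18]) cube([18, 376, 295]);
translate([473, 394, 18]) cube([18, 376, 295]);


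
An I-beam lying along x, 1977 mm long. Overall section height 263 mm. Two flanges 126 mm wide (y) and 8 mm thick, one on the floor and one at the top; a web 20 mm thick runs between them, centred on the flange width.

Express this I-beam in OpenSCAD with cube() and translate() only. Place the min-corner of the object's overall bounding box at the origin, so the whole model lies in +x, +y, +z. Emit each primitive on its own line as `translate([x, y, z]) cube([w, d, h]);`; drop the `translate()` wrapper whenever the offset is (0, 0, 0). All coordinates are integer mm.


cube([1977, 126, 8]);
translate([0, 53, 8]) cube([1977, 20, 247]);
translate([0, 0, 255]) cube([1977, 126, 8]);


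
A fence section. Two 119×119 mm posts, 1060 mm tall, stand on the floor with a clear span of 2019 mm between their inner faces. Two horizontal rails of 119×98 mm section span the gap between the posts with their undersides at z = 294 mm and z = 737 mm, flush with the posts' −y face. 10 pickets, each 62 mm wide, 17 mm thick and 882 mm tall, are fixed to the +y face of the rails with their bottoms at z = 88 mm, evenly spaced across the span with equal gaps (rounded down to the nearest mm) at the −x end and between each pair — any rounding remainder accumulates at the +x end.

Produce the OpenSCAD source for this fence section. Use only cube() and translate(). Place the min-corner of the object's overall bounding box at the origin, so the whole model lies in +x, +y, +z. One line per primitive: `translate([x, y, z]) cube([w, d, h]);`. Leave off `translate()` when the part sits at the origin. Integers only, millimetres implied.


cube([119, 119, 1060]);
translate([2138, 0, 0]) cube([119, 119, 1060]);
translate([119, 0, 294]) cube([2019, 119, 98]);
translate([119, 0, 737]) cube([2019, 119, 98]);
translate([246, 119, 88]) cube([62, 17, 882]);
translate([435, 119, 88]) cube([62, 17, 882]);
translate([624, 119, 88]) cube([62, 17, 882]);
translate([813, 119, 88]) cube([62, 17, 882]);
translate([1002, 119, 88]) cube([62, 17, 882]);
translate([1191, 119, 88]) cube([62, 17, 882]);
translate([1380, 119, 88]) cube([62, 17, 882]);
translate([1569, 119, 88]) cube([62, 17, 882]);
translate([1758, 119, 88]) cube([62, 17, 882]);
translate([1947, 119, 88]) cube([62, 17, 882]);


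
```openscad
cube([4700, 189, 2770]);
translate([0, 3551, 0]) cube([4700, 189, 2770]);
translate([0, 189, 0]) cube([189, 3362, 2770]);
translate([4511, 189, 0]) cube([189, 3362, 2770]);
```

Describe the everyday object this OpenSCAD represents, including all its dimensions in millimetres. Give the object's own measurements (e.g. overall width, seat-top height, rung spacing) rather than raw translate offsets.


The wall frame of a small rectangular building: four walls, each 2770 mm tall and 189 mm thick, enclosing a footprint 4700 mm (x) by 3740 mm (y) outside-to-outside, with no floor or roof. The front and back walls (the −y and +y sides) span the full width; the two side walls fit between them.


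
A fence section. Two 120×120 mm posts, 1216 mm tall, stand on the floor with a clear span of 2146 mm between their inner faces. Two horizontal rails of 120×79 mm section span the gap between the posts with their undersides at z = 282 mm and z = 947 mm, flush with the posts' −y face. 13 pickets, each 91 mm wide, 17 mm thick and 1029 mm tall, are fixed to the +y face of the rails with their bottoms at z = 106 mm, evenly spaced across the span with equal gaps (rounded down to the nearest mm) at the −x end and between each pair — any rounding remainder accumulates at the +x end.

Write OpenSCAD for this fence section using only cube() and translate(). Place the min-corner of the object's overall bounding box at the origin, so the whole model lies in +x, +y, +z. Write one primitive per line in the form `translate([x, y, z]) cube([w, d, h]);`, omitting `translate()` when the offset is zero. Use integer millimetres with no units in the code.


cube([120, 120, 1216]);
translate([2266, 0, 0]) cube([120, 120, 1216]);
translate([120, 0, 282]) cube([2146, 120, 79]);
translate([120, 0, 947]) cube([2146, 120, 79]);
translate([188, 120, 106]) cube([91, 17, 1029]);
translate([347, 120, 106]) cube([91, 17, 1029]);
translate([506, 120, 106]) cube([91, 17, 1029]);
translate([665, 120, 106]) cube([91, 17, 1029]);
translate([824, 120, 106]) cube([91, 17, 1029]);
translate([983, 120, 106]) cube([91, 17, 1029]);
translate([1142, 120, 106]) cube([91, 17, 1029]);
translate([1301, 120, 106]) cube([91, 17, 1029]);
translate([1460, 120, 106]) cube([91, 17, 1029]);
translate([1619, 120, 106]) cube([91, 17, 1029]);
translate([1778, 120, 106]) cube([91, 17, 1029]);
translate([1937, 120, 106]) cube([91, 17, 1029]);
translate([2096, 120, 106]) cube([91, 17, 1029]);


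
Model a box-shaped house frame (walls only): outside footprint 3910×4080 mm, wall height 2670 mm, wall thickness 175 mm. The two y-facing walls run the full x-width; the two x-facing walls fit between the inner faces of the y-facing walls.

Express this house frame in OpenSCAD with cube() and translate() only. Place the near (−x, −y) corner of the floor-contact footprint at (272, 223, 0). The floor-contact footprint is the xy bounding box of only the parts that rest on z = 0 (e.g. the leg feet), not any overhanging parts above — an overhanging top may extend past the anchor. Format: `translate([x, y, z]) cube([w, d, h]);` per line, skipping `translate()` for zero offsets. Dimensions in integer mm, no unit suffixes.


translate([272, 223, 0]) cube([3910, 175, 2670]);
translate([272, 4128, 0]) cube([3910, 175, 2670]);
translate([272, 398, 0]) cube([175, 3730, 2670]);
translate([4007, 398, 0]) cube([175, 3730, 2670]);


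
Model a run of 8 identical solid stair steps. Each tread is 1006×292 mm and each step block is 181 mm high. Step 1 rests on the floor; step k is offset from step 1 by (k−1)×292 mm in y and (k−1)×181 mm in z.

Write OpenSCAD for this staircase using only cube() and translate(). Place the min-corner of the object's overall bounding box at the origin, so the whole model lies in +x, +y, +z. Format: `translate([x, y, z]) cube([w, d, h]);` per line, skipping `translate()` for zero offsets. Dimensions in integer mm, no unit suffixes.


cube([1006, 292, 181]);
translate([0, 292, 181]) cube([1006, 292, 181]);
translate([0, 584, 362]) cube([1006, 292, 181]);
translate([0, 876, 543]) cube([1006, 292, 181]);
translate([0, 1168, 724]) cube([1006, 292, 181]);
translate([0, 1460, 905]) cube([1006, 292, 181]);
translate([0, 1752, 1086]) cube([1006, 292, 181]);
translate([0, 2044, 1267]) cube([1006, 292, 181]);


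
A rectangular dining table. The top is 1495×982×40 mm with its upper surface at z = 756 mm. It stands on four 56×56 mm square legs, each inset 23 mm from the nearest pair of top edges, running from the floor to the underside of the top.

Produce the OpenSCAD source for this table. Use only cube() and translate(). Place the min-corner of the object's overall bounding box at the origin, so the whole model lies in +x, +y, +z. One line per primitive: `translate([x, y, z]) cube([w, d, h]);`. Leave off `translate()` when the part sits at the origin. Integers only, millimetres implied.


// leg_h = 756 - 40 = 716
translate([0, 0, 716]) cube([1495, 982, 40]);
translate([23, 23, 0]) cube([56, 56, 716]);
translate([1416, 23, 0]) cube([56, 56, 716]);
translate([23, 903, 0]) cube([56, 56, 716]);
translate([1416, 903, 0]) cube([56, 56, 716]);


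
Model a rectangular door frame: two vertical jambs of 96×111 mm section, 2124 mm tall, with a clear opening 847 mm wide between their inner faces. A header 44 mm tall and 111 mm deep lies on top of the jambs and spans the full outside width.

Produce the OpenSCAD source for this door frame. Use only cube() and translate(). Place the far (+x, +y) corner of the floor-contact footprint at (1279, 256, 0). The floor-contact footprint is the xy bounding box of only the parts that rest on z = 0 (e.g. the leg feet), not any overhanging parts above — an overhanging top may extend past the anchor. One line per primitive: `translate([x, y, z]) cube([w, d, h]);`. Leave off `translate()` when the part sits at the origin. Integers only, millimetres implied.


translate([240, 145, 0]) cube([96, 111, 2124]);
translate([1183, 145, 0]) cube([96, 111, 2124]);
translate([240, 145, 2124]) cube([1039, 111, 44]);


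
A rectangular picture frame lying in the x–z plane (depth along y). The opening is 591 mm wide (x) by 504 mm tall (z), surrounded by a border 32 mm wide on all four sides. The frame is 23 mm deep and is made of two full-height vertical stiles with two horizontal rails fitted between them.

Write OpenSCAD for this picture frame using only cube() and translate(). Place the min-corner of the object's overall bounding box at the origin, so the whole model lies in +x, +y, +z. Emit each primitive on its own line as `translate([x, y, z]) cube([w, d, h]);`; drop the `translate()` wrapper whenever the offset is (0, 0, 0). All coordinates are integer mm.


cube([32, 23, 568]);
translate([623, 0, 0]) cube([32, 23, 568]);
translate([32, 0, 0]) cube([591, 23, 32]);
translate([32, 0, 536]) cube([591, 23, 32]);


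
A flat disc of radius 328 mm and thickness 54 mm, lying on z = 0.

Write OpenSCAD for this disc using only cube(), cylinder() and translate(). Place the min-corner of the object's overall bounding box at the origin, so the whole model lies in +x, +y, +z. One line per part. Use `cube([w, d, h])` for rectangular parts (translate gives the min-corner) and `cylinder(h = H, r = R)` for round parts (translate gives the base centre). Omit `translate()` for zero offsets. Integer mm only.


translate([328, 328, 0]) cylinder(h = 54, r = 328);


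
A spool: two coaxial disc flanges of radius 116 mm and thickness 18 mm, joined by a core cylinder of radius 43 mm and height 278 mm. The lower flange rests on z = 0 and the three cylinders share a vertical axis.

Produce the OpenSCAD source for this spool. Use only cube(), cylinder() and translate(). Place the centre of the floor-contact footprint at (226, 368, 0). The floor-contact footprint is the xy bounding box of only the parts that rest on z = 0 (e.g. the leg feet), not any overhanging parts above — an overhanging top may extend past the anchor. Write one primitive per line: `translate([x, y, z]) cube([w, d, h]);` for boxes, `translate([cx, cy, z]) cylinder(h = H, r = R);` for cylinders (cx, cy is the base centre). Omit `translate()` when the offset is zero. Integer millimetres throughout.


translate([226, 368, 0]) cylinder(h = 18, r = 116);
translate([226, 368, 18]) cylinder(h = 278, r = 43);
translate([226, 368, 296]) cylinder(h = 18, r = 116);


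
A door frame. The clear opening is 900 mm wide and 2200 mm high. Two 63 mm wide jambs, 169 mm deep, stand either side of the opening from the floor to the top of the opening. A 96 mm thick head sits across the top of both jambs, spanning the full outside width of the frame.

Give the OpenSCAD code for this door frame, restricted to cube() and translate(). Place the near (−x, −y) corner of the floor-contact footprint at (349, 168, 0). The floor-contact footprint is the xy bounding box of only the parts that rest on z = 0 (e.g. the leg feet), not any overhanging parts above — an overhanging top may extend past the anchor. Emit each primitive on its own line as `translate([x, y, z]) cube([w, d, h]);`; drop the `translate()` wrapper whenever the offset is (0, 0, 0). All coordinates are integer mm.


translate([349, 168, 0]) cube([63, 169, 2200]);
translate([1312, 168, 0]) cube([63, 169, 2200]);
translate([349, 168, 2200]) cube([1026, 169, 96]);


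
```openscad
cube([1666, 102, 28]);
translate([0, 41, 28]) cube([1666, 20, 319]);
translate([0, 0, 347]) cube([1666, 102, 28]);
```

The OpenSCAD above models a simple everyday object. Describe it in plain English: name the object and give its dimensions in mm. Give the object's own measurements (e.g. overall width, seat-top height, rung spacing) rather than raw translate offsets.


An I-beam lying along x, 1666 mm long. Overall section height 375 mm. Two flanges 102 mm wide (y) and 28 mm thick, one on the floor and one at the top; a web 20 mm thick runs between them, centred on the flange width.


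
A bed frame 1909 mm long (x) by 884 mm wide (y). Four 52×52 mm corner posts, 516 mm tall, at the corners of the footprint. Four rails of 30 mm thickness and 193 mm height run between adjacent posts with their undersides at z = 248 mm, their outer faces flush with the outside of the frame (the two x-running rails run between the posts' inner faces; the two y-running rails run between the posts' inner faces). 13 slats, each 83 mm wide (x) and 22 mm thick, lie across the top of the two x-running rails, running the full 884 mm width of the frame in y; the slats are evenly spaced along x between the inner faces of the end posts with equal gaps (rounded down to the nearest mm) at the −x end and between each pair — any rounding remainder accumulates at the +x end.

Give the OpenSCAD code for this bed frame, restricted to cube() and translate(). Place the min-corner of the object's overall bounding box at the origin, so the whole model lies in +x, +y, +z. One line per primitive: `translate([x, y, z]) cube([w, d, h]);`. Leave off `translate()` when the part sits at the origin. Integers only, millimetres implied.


cube([52, 52, 516]);
translate([0, 832, 0]) cube([52, 52, 516]);
translate([1857, 0, 0]) cube([52, 52, 516]);
translate([1857, 832, 0]) cube([52, 52, 516]);
translate([52, 0, 248]) cube([1805, 30, 193]);
translate([52, 854, 248]) cube([1805, 30, 193]);
translate([0, 52, 248]) cube([30, 780, 193]);
translate([1879, 52, 248]) cube([30, 780, 193]);
translate([103, 0, 441]) cube([83, 884, 22]);
translate([237, 0, 441]) cube([83, 884, 22]);
translate([371, 0, 441]) cube([83, 884, 22]);
translate([505, 0, 441]) cube([83, 884, 22]);
translate([639, 0, 441]) cube([83, 884, 22]);
translate([773, 0, 441]) cube([83, 884, 22]);
translate([907, 0, 441]) cube([83, 884, 22]);
translate([1041, 0, 441]) cube([83, 884, 22]);
translate([1175, 0, 441]) cube([83, 884, 22]);
translate([1309, 0, 441]) cube([83, 884, 22]);
translate([1443, 0, 441]) cube([83, 884, 22]);
translate([1577, 0, 441]) cube([83, 884, 22]);
translate([1711, 0, 441]) cube([83, 884, 22]);
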